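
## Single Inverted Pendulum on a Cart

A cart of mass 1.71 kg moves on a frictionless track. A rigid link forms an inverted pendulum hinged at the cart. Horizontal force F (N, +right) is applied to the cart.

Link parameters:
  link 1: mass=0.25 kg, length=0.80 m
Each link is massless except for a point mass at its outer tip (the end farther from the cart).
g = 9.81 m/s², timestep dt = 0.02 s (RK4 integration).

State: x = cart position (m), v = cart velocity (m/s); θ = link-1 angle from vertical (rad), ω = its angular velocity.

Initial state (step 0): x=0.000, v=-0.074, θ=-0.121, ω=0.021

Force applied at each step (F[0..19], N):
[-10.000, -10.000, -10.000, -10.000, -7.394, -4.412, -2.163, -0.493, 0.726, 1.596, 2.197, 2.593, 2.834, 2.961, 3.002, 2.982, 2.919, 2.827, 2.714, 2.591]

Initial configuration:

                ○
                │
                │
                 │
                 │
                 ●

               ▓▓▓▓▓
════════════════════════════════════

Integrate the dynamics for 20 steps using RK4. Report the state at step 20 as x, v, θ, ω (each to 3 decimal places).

Answer: x=-0.202, v=-0.338, θ=0.033, ω=0.151

Derivation:
apply F[0]=-10.000 → step 1: x=-0.003, v=-0.187, θ=-0.119, ω=0.132
apply F[1]=-10.000 → step 2: x=-0.007, v=-0.301, θ=-0.116, ω=0.244
apply F[2]=-10.000 → step 3: x=-0.015, v=-0.414, θ=-0.110, ω=0.358
apply F[3]=-10.000 → step 4: x=-0.024, v=-0.528, θ=-0.101, ω=0.473
apply F[4]=-7.394 → step 5: x=-0.035, v=-0.612, θ=-0.091, ω=0.554
apply F[5]=-4.412 → step 6: x=-0.048, v=-0.661, θ=-0.080, ω=0.594
apply F[6]=-2.163 → step 7: x=-0.062, v=-0.684, θ=-0.068, ω=0.605
apply F[7]=-0.493 → step 8: x=-0.075, v=-0.688, θ=-0.056, ω=0.595
apply F[8]=+0.726 → step 9: x=-0.089, v=-0.678, θ=-0.044, ω=0.570
apply F[9]=+1.596 → step 10: x=-0.102, v=-0.659, θ=-0.033, ω=0.536
apply F[10]=+2.197 → step 11: x=-0.115, v=-0.632, θ=-0.023, ω=0.496
apply F[11]=+2.593 → step 12: x=-0.128, v=-0.601, θ=-0.013, ω=0.453
apply F[12]=+2.834 → step 13: x=-0.139, v=-0.568, θ=-0.005, ω=0.409
apply F[13]=+2.961 → step 14: x=-0.150, v=-0.533, θ=0.003, ω=0.366
apply F[14]=+3.002 → step 15: x=-0.161, v=-0.498, θ=0.010, ω=0.324
apply F[15]=+2.982 → step 16: x=-0.170, v=-0.464, θ=0.016, ω=0.284
apply F[16]=+2.919 → step 17: x=-0.179, v=-0.430, θ=0.021, ω=0.247
apply F[17]=+2.827 → step 18: x=-0.187, v=-0.398, θ=0.026, ω=0.212
apply F[18]=+2.714 → step 19: x=-0.195, v=-0.367, θ=0.030, ω=0.180
apply F[19]=+2.591 → step 20: x=-0.202, v=-0.338, θ=0.033, ω=0.151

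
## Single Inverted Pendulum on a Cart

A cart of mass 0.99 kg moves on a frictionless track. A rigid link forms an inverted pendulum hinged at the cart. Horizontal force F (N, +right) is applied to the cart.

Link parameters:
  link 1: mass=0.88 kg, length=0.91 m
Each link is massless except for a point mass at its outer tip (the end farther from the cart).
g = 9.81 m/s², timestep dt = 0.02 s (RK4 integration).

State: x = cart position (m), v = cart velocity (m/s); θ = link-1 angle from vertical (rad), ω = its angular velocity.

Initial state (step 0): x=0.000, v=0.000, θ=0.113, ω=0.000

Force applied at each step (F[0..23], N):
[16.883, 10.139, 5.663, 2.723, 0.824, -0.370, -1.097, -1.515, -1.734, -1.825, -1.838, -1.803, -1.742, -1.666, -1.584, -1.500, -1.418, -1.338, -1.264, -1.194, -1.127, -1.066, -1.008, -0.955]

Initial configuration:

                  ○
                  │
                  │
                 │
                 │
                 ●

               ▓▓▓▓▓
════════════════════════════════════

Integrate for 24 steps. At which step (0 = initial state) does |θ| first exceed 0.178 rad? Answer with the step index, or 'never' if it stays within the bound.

apply F[0]=+16.883 → step 1: x=0.003, v=0.318, θ=0.110, ω=-0.323
apply F[1]=+10.139 → step 2: x=0.011, v=0.503, θ=0.102, ω=-0.503
apply F[2]=+5.663 → step 3: x=0.022, v=0.601, θ=0.091, ω=-0.589
apply F[3]=+2.723 → step 4: x=0.035, v=0.641, θ=0.079, ω=-0.615
apply F[4]=+0.824 → step 5: x=0.048, v=0.646, θ=0.066, ω=-0.604
apply F[5]=-0.370 → step 6: x=0.060, v=0.628, θ=0.055, ω=-0.572
apply F[6]=-1.097 → step 7: x=0.073, v=0.598, θ=0.044, ω=-0.528
apply F[7]=-1.515 → step 8: x=0.084, v=0.560, θ=0.034, ω=-0.479
apply F[8]=-1.734 → step 9: x=0.095, v=0.521, θ=0.025, ω=-0.429
apply F[9]=-1.825 → step 10: x=0.105, v=0.480, θ=0.016, ω=-0.380
apply F[10]=-1.838 → step 11: x=0.114, v=0.441, θ=0.009, ω=-0.334
apply F[11]=-1.803 → step 12: x=0.123, v=0.403, θ=0.003, ω=-0.291
apply F[12]=-1.742 → step 13: x=0.130, v=0.368, θ=-0.002, ω=-0.253
apply F[13]=-1.666 → step 14: x=0.137, v=0.335, θ=-0.007, ω=-0.217
apply F[14]=-1.584 → step 15: x=0.144, v=0.305, θ=-0.011, ω=-0.186
apply F[15]=-1.500 → step 16: x=0.150, v=0.277, θ=-0.015, ω=-0.158
apply F[16]=-1.418 → step 17: x=0.155, v=0.251, θ=-0.017, ω=-0.133
apply F[17]=-1.338 → step 18: x=0.160, v=0.227, θ=-0.020, ω=-0.111
apply F[18]=-1.264 → step 19: x=0.164, v=0.205, θ=-0.022, ω=-0.091
apply F[19]=-1.194 → step 20: x=0.168, v=0.185, θ=-0.024, ω=-0.074
apply F[20]=-1.127 → step 21: x=0.171, v=0.167, θ=-0.025, ω=-0.059
apply F[21]=-1.066 → step 22: x=0.175, v=0.150, θ=-0.026, ω=-0.046
apply F[22]=-1.008 → step 23: x=0.177, v=0.134, θ=-0.027, ω=-0.034
apply F[23]=-0.955 → step 24: x=0.180, v=0.119, θ=-0.027, ω=-0.024
max |θ| = 0.113 ≤ 0.178 over all 25 states.

Answer: never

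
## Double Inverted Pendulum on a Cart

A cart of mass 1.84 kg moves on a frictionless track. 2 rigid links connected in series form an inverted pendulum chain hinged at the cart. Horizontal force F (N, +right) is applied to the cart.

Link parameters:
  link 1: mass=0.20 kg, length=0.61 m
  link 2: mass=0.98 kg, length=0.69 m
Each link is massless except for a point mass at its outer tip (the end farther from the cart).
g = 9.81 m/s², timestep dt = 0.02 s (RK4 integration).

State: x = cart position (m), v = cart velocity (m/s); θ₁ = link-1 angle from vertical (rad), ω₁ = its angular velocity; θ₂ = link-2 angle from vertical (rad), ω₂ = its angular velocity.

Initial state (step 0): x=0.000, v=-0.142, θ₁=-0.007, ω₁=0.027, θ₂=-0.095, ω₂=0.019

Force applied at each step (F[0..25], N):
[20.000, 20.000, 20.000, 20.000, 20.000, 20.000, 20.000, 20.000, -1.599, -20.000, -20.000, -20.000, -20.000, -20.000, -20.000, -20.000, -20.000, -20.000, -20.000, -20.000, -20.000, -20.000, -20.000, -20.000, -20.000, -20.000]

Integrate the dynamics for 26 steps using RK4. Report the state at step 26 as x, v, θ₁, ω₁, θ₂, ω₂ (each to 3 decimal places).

Answer: x=0.166, v=-1.638, θ₁=-1.205, ω₁=-3.683, θ₂=0.202, ω₂=2.819

Derivation:
apply F[0]=+20.000 → step 1: x=-0.001, v=0.076, θ₁=-0.009, ω₁=-0.202, θ₂=-0.096, ω₂=-0.121
apply F[1]=+20.000 → step 2: x=0.003, v=0.295, θ₁=-0.015, ω₁=-0.437, θ₂=-0.100, ω₂=-0.258
apply F[2]=+20.000 → step 3: x=0.011, v=0.515, θ₁=-0.026, ω₁=-0.684, θ₂=-0.106, ω₂=-0.385
apply F[3]=+20.000 → step 4: x=0.024, v=0.736, θ₁=-0.043, ω₁=-0.952, θ₂=-0.115, ω₂=-0.498
apply F[4]=+20.000 → step 5: x=0.041, v=0.959, θ₁=-0.065, ω₁=-1.246, θ₂=-0.126, ω₂=-0.592
apply F[5]=+20.000 → step 6: x=0.062, v=1.184, θ₁=-0.093, ω₁=-1.575, θ₂=-0.139, ω₂=-0.660
apply F[6]=+20.000 → step 7: x=0.088, v=1.410, θ₁=-0.128, ω₁=-1.943, θ₂=-0.152, ω₂=-0.699
apply F[7]=+20.000 → step 8: x=0.118, v=1.636, θ₁=-0.171, ω₁=-2.349, θ₂=-0.166, ω₂=-0.709
apply F[8]=-1.599 → step 9: x=0.151, v=1.634, θ₁=-0.218, ω₁=-2.426, θ₂=-0.180, ω₂=-0.688
apply F[9]=-20.000 → step 10: x=0.182, v=1.441, θ₁=-0.265, ω₁=-2.268, θ₂=-0.194, ω₂=-0.612
apply F[10]=-20.000 → step 11: x=0.209, v=1.255, θ₁=-0.310, ω₁=-2.186, θ₂=-0.205, ω₂=-0.483
apply F[11]=-20.000 → step 12: x=0.232, v=1.073, θ₁=-0.353, ω₁=-2.177, θ₂=-0.212, ω₂=-0.303
apply F[12]=-20.000 → step 13: x=0.252, v=0.895, θ₁=-0.397, ω₁=-2.234, θ₂=-0.216, ω₂=-0.075
apply F[13]=-20.000 → step 14: x=0.268, v=0.719, θ₁=-0.443, ω₁=-2.348, θ₂=-0.215, ω₂=0.194
apply F[14]=-20.000 → step 15: x=0.281, v=0.541, θ₁=-0.491, ω₁=-2.504, θ₂=-0.208, ω₂=0.492
apply F[15]=-20.000 → step 16: x=0.290, v=0.361, θ₁=-0.543, ω₁=-2.681, θ₂=-0.195, ω₂=0.803
apply F[16]=-20.000 → step 17: x=0.295, v=0.177, θ₁=-0.598, ω₁=-2.860, θ₂=-0.176, ω₂=1.108
apply F[17]=-20.000 → step 18: x=0.297, v=-0.012, θ₁=-0.657, ω₁=-3.024, θ₂=-0.151, ω₂=1.394
apply F[18]=-20.000 → step 19: x=0.294, v=-0.206, θ₁=-0.719, ω₁=-3.166, θ₂=-0.121, ω₂=1.652
apply F[19]=-20.000 → step 20: x=0.288, v=-0.404, θ₁=-0.784, ω₁=-3.283, θ₂=-0.085, ω₂=1.879
apply F[20]=-20.000 → step 21: x=0.278, v=-0.606, θ₁=-0.851, ω₁=-3.379, θ₂=-0.046, ω₂=2.080
apply F[21]=-20.000 → step 22: x=0.264, v=-0.809, θ₁=-0.919, ω₁=-3.458, θ₂=-0.002, ω₂=2.257
apply F[22]=-20.000 → step 23: x=0.246, v=-1.015, θ₁=-0.989, ω₁=-3.524, θ₂=0.044, ω₂=2.415
apply F[23]=-20.000 → step 24: x=0.223, v=-1.222, θ₁=-1.060, ω₁=-3.581, θ₂=0.094, ω₂=2.559
apply F[24]=-20.000 → step 25: x=0.197, v=-1.430, θ₁=-1.132, ω₁=-3.633, θ₂=0.147, ω₂=2.693
apply F[25]=-20.000 → step 26: x=0.166, v=-1.638, θ₁=-1.205, ω₁=-3.683, θ₂=0.202, ω₂=2.819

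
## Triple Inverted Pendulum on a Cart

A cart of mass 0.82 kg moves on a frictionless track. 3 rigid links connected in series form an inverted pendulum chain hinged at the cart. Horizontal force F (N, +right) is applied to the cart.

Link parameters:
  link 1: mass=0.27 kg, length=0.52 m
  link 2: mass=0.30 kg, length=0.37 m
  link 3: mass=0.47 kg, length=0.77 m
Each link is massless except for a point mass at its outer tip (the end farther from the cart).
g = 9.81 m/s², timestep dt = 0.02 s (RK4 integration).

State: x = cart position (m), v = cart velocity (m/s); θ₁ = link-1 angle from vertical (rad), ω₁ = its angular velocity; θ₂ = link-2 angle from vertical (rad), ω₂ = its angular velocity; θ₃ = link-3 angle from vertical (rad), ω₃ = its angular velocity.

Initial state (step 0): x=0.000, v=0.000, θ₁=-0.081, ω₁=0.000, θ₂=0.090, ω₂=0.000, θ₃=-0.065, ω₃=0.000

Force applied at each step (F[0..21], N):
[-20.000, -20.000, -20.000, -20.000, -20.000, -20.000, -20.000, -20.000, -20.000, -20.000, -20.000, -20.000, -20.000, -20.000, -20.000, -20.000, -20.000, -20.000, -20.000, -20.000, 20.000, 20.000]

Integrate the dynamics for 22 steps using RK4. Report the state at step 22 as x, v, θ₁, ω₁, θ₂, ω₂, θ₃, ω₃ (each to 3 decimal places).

Answer: x=-1.638, v=-4.303, θ₁=1.892, ω₁=4.199, θ₂=1.729, ω₂=3.462, θ₃=1.007, ω₃=8.673

Derivation:
apply F[0]=-20.000 → step 1: x=-0.005, v=-0.467, θ₁=-0.074, ω₁=0.677, θ₂=0.095, ω₂=0.499, θ₃=-0.066, ω₃=-0.105
apply F[1]=-20.000 → step 2: x=-0.019, v=-0.939, θ₁=-0.054, ω₁=1.390, θ₂=0.110, ω₂=0.958, θ₃=-0.069, ω₃=-0.209
apply F[2]=-20.000 → step 3: x=-0.042, v=-1.419, θ₁=-0.018, ω₁=2.171, θ₂=0.133, ω₂=1.331, θ₃=-0.074, ω₃=-0.304
apply F[3]=-20.000 → step 4: x=-0.076, v=-1.908, θ₁=0.034, ω₁=3.040, θ₂=0.162, ω₂=1.560, θ₃=-0.081, ω₃=-0.371
apply F[4]=-20.000 → step 5: x=-0.119, v=-2.396, θ₁=0.104, ω₁=3.994, θ₂=0.194, ω₂=1.594, θ₃=-0.089, ω₃=-0.380
apply F[5]=-20.000 → step 6: x=-0.171, v=-2.866, θ₁=0.194, ω₁=4.971, θ₂=0.224, ω₂=1.433, θ₃=-0.096, ω₃=-0.291
apply F[6]=-20.000 → step 7: x=-0.233, v=-3.290, θ₁=0.302, ω₁=5.841, θ₂=0.251, ω₂=1.197, θ₃=-0.100, ω₃=-0.073
apply F[7]=-20.000 → step 8: x=-0.302, v=-3.644, θ₁=0.426, ω₁=6.453, θ₂=0.273, ω₂=1.117, θ₃=-0.098, ω₃=0.260
apply F[8]=-20.000 → step 9: x=-0.378, v=-3.930, θ₁=0.558, ω₁=6.761, θ₂=0.298, ω₂=1.376, θ₃=-0.089, ω₃=0.649
apply F[9]=-20.000 → step 10: x=-0.459, v=-4.167, θ₁=0.694, ω₁=6.828, θ₂=0.331, ω₂=1.986, θ₃=-0.072, ω₃=1.046
apply F[10]=-20.000 → step 11: x=-0.545, v=-4.373, θ₁=0.830, ω₁=6.740, θ₂=0.379, ω₂=2.851, θ₃=-0.047, ω₃=1.437
apply F[11]=-20.000 → step 12: x=-0.634, v=-4.556, θ₁=0.963, ω₁=6.542, θ₂=0.446, ω₂=3.859, θ₃=-0.014, ω₃=1.833
apply F[12]=-20.000 → step 13: x=-0.727, v=-4.722, θ₁=1.091, ω₁=6.250, θ₂=0.534, ω₂=4.917, θ₃=0.027, ω₃=2.261
apply F[13]=-20.000 → step 14: x=-0.823, v=-4.870, θ₁=1.213, ω₁=5.866, θ₂=0.642, ω₂=5.940, θ₃=0.076, ω₃=2.749
apply F[14]=-20.000 → step 15: x=-0.922, v=-5.001, θ₁=1.325, ω₁=5.400, θ₂=0.770, ω₂=6.847, θ₃=0.137, ω₃=3.326
apply F[15]=-20.000 → step 16: x=-1.023, v=-5.112, θ₁=1.428, ω₁=4.877, θ₂=0.915, ω₂=7.556, θ₃=0.210, ω₃=4.016
apply F[16]=-20.000 → step 17: x=-1.126, v=-5.204, θ₁=1.520, ω₁=4.345, θ₂=1.071, ω₂=7.975, θ₃=0.299, ω₃=4.832
apply F[17]=-20.000 → step 18: x=-1.231, v=-5.275, θ₁=1.602, ω₁=3.869, θ₂=1.231, ω₂=8.003, θ₃=0.404, ω₃=5.766
apply F[18]=-20.000 → step 19: x=-1.337, v=-5.330, θ₁=1.676, ω₁=3.508, θ₂=1.388, ω₂=7.541, θ₃=0.530, ω₃=6.792
apply F[19]=-20.000 → step 20: x=-1.444, v=-5.372, θ₁=1.744, ω₁=3.292, θ₂=1.529, ω₂=6.527, θ₃=0.676, ω₃=7.869
apply F[20]=+20.000 → step 21: x=-1.546, v=-4.848, θ₁=1.813, ω₁=3.700, θ₂=1.645, ω₂=5.014, θ₃=0.838, ω₃=8.273
apply F[21]=+20.000 → step 22: x=-1.638, v=-4.303, θ₁=1.892, ω₁=4.199, θ₂=1.729, ω₂=3.462, θ₃=1.007, ω₃=8.673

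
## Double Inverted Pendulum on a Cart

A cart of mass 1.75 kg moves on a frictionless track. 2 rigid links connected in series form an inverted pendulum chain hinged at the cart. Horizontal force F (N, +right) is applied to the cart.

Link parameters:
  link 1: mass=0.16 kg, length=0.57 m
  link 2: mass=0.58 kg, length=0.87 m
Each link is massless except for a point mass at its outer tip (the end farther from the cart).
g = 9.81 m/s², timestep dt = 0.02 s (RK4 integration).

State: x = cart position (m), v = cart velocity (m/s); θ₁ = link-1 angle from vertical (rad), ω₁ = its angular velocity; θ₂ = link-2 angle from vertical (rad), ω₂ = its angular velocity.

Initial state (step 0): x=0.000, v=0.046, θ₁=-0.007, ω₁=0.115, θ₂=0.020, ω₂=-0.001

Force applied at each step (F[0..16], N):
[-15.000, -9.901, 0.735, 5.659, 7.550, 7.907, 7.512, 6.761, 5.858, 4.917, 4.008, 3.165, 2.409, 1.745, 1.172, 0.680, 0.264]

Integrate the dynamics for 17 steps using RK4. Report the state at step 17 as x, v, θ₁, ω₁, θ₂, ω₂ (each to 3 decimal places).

Answer: x=0.047, v=0.412, θ₁=0.013, ω₁=-0.217, θ₂=0.010, ω₂=-0.123

Derivation:
apply F[0]=-15.000 → step 1: x=-0.001, v=-0.125, θ₁=-0.002, ω₁=0.382, θ₂=0.020, ω₂=0.025
apply F[1]=-9.901 → step 2: x=-0.004, v=-0.238, θ₁=0.007, ω₁=0.559, θ₂=0.021, ω₂=0.044
apply F[2]=+0.735 → step 3: x=-0.009, v=-0.231, θ₁=0.018, ω₁=0.540, θ₂=0.022, ω₂=0.053
apply F[3]=+5.659 → step 4: x=-0.013, v=-0.168, θ₁=0.028, ω₁=0.440, θ₂=0.023, ω₂=0.052
apply F[4]=+7.550 → step 5: x=-0.016, v=-0.085, θ₁=0.036, ω₁=0.315, θ₂=0.024, ω₂=0.043
apply F[5]=+7.907 → step 6: x=-0.016, v=0.002, θ₁=0.041, ω₁=0.193, θ₂=0.025, ω₂=0.028
apply F[6]=+7.512 → step 7: x=-0.016, v=0.085, θ₁=0.043, ω₁=0.085, θ₂=0.025, ω₂=0.009
apply F[7]=+6.761 → step 8: x=-0.013, v=0.158, θ₁=0.044, ω₁=-0.005, θ₂=0.025, ω₂=-0.011
apply F[8]=+5.858 → step 9: x=-0.009, v=0.222, θ₁=0.043, ω₁=-0.076, θ₂=0.025, ω₂=-0.031
apply F[9]=+4.917 → step 10: x=-0.004, v=0.274, θ₁=0.041, ω₁=-0.131, θ₂=0.024, ω₂=-0.050
apply F[10]=+4.008 → step 11: x=0.002, v=0.317, θ₁=0.038, ω₁=-0.171, θ₂=0.023, ω₂=-0.067
apply F[11]=+3.165 → step 12: x=0.008, v=0.350, θ₁=0.035, ω₁=-0.198, θ₂=0.021, ω₂=-0.083
apply F[12]=+2.409 → step 13: x=0.015, v=0.375, θ₁=0.031, ω₁=-0.215, θ₂=0.019, ω₂=-0.096
apply F[13]=+1.745 → step 14: x=0.023, v=0.392, θ₁=0.026, ω₁=-0.223, θ₂=0.017, ω₂=-0.106
apply F[14]=+1.172 → step 15: x=0.031, v=0.404, θ₁=0.022, ω₁=-0.226, θ₂=0.015, ω₂=-0.114
apply F[15]=+0.680 → step 16: x=0.039, v=0.410, θ₁=0.017, ω₁=-0.223, θ₂=0.013, ω₂=-0.120
apply F[16]=+0.264 → step 17: x=0.047, v=0.412, θ₁=0.013, ω₁=-0.217, θ₂=0.010, ω₂=-0.123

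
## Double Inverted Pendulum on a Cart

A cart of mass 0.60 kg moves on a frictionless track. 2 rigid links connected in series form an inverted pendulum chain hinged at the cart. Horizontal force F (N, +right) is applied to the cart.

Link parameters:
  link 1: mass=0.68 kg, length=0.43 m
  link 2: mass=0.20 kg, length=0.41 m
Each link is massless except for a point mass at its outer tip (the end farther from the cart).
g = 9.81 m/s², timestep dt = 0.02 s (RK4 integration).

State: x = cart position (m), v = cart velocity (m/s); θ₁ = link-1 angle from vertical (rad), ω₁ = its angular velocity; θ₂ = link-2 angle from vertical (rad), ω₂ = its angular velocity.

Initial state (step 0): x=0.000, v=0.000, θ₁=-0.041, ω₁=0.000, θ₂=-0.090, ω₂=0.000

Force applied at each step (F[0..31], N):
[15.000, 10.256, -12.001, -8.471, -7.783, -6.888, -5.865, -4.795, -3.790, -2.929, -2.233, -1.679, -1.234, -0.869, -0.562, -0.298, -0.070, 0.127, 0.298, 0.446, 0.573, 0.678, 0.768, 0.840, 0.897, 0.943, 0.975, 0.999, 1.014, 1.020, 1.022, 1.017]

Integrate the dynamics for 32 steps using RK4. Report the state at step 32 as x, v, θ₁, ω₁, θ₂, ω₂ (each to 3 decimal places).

Answer: x=-0.218, v=-0.328, θ₁=0.051, ω₁=0.065, θ₂=0.029, ω₂=0.114

Derivation:
apply F[0]=+15.000 → step 1: x=0.005, v=0.511, θ₁=-0.053, ω₁=-1.203, θ₂=-0.090, ω₂=-0.024
apply F[1]=+10.256 → step 2: x=0.019, v=0.868, θ₁=-0.086, ω₁=-2.058, θ₂=-0.091, ω₂=-0.035
apply F[2]=-12.001 → step 3: x=0.033, v=0.499, θ₁=-0.119, ω₁=-1.255, θ₂=-0.092, ω₂=-0.027
apply F[3]=-8.471 → step 4: x=0.040, v=0.258, θ₁=-0.139, ω₁=-0.764, θ₂=-0.092, ω₂=-0.001
apply F[4]=-7.783 → step 5: x=0.043, v=0.046, θ₁=-0.150, ω₁=-0.349, θ₂=-0.091, ω₂=0.037
apply F[5]=-6.888 → step 6: x=0.042, v=-0.135, θ₁=-0.153, ω₁=-0.012, θ₂=-0.090, ω₂=0.079
apply F[6]=-5.865 → step 7: x=0.038, v=-0.282, θ₁=-0.151, ω₁=0.248, θ₂=-0.088, ω₂=0.122
apply F[7]=-4.795 → step 8: x=0.031, v=-0.397, θ₁=-0.144, ω₁=0.435, θ₂=-0.085, ω₂=0.163
apply F[8]=-3.790 → step 9: x=0.022, v=-0.481, θ₁=-0.134, ω₁=0.559, θ₂=-0.082, ω₂=0.199
apply F[9]=-2.929 → step 10: x=0.012, v=-0.542, θ₁=-0.122, ω₁=0.633, θ₂=-0.078, ω₂=0.229
apply F[10]=-2.233 → step 11: x=0.001, v=-0.583, θ₁=-0.109, ω₁=0.670, θ₂=-0.073, ω₂=0.254
apply F[11]=-1.679 → step 12: x=-0.011, v=-0.610, θ₁=-0.096, ω₁=0.681, θ₂=-0.067, ω₂=0.274
apply F[12]=-1.234 → step 13: x=-0.023, v=-0.626, θ₁=-0.082, ω₁=0.674, θ₂=-0.062, ω₂=0.289
apply F[13]=-0.869 → step 14: x=-0.036, v=-0.633, θ₁=-0.069, ω₁=0.654, θ₂=-0.056, ω₂=0.300
apply F[14]=-0.562 → step 15: x=-0.048, v=-0.634, θ₁=-0.056, ω₁=0.627, θ₂=-0.050, ω₂=0.306
apply F[15]=-0.298 → step 16: x=-0.061, v=-0.630, θ₁=-0.044, ω₁=0.594, θ₂=-0.044, ω₂=0.308
apply F[16]=-0.070 → step 17: x=-0.074, v=-0.622, θ₁=-0.033, ω₁=0.557, θ₂=-0.038, ω₂=0.307
apply F[17]=+0.127 → step 18: x=-0.086, v=-0.610, θ₁=-0.022, ω₁=0.517, θ₂=-0.031, ω₂=0.302
apply F[18]=+0.298 → step 19: x=-0.098, v=-0.595, θ₁=-0.012, ω₁=0.476, θ₂=-0.025, ω₂=0.295
apply F[19]=+0.446 → step 20: x=-0.110, v=-0.578, θ₁=-0.003, ω₁=0.435, θ₂=-0.020, ω₂=0.286
apply F[20]=+0.573 → step 21: x=-0.121, v=-0.559, θ₁=0.005, ω₁=0.395, θ₂=-0.014, ω₂=0.275
apply F[21]=+0.678 → step 22: x=-0.132, v=-0.539, θ₁=0.013, ω₁=0.355, θ₂=-0.009, ω₂=0.263
apply F[22]=+0.768 → step 23: x=-0.143, v=-0.518, θ₁=0.019, ω₁=0.317, θ₂=-0.004, ω₂=0.249
apply F[23]=+0.840 → step 24: x=-0.153, v=-0.496, θ₁=0.025, ω₁=0.280, θ₂=0.001, ω₂=0.234
apply F[24]=+0.897 → step 25: x=-0.162, v=-0.475, θ₁=0.031, ω₁=0.245, θ₂=0.006, ω₂=0.219
apply F[25]=+0.943 → step 26: x=-0.172, v=-0.453, θ₁=0.035, ω₁=0.213, θ₂=0.010, ω₂=0.204
apply F[26]=+0.975 → step 27: x=-0.181, v=-0.431, θ₁=0.039, ω₁=0.182, θ₂=0.014, ω₂=0.188
apply F[27]=+0.999 → step 28: x=-0.189, v=-0.409, θ₁=0.042, ω₁=0.154, θ₂=0.018, ω₂=0.173
apply F[28]=+1.014 → step 29: x=-0.197, v=-0.388, θ₁=0.045, ω₁=0.128, θ₂=0.021, ω₂=0.157
apply F[29]=+1.020 → step 30: x=-0.204, v=-0.368, θ₁=0.048, ω₁=0.105, θ₂=0.024, ω₂=0.143
apply F[30]=+1.022 → step 31: x=-0.212, v=-0.348, θ₁=0.050, ω₁=0.084, θ₂=0.027, ω₂=0.128
apply F[31]=+1.017 → step 32: x=-0.218, v=-0.328, θ₁=0.051, ω₁=0.065, θ₂=0.029, ω₂=0.114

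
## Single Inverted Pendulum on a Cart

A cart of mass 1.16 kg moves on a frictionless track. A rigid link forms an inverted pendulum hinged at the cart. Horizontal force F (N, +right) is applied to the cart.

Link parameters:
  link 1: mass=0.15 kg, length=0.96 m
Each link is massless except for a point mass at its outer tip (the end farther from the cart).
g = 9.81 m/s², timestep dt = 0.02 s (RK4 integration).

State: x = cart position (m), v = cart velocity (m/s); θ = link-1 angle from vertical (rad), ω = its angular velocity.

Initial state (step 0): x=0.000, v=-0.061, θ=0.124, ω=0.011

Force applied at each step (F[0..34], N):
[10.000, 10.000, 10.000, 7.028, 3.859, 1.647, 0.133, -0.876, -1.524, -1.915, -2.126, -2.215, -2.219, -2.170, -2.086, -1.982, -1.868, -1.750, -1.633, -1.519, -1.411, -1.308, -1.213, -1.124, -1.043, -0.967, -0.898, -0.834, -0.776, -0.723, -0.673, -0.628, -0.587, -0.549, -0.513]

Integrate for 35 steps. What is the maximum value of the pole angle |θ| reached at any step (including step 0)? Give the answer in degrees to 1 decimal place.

apply F[0]=+10.000 → step 1: x=0.000, v=0.108, θ=0.123, ω=-0.138
apply F[1]=+10.000 → step 2: x=0.004, v=0.277, θ=0.118, ω=-0.289
apply F[2]=+10.000 → step 3: x=0.012, v=0.446, θ=0.111, ω=-0.440
apply F[3]=+7.028 → step 4: x=0.022, v=0.565, θ=0.101, ω=-0.541
apply F[4]=+3.859 → step 5: x=0.034, v=0.629, θ=0.090, ω=-0.588
apply F[5]=+1.647 → step 6: x=0.046, v=0.655, θ=0.078, ω=-0.598
apply F[6]=+0.133 → step 7: x=0.060, v=0.656, θ=0.066, ω=-0.584
apply F[7]=-0.876 → step 8: x=0.072, v=0.639, θ=0.055, ω=-0.555
apply F[8]=-1.524 → step 9: x=0.085, v=0.612, θ=0.044, ω=-0.516
apply F[9]=-1.915 → step 10: x=0.097, v=0.578, θ=0.034, ω=-0.472
apply F[10]=-2.126 → step 11: x=0.108, v=0.540, θ=0.025, ω=-0.427
apply F[11]=-2.215 → step 12: x=0.118, v=0.502, θ=0.017, ω=-0.383
apply F[12]=-2.219 → step 13: x=0.128, v=0.463, θ=0.010, ω=-0.340
apply F[13]=-2.170 → step 14: x=0.137, v=0.425, θ=0.004, ω=-0.299
apply F[14]=-2.086 → step 15: x=0.145, v=0.389, θ=-0.002, ω=-0.261
apply F[15]=-1.982 → step 16: x=0.153, v=0.355, θ=-0.007, ω=-0.227
apply F[16]=-1.868 → step 17: x=0.159, v=0.323, θ=-0.011, ω=-0.195
apply F[17]=-1.750 → step 18: x=0.166, v=0.293, θ=-0.015, ω=-0.167
apply F[18]=-1.633 → step 19: x=0.171, v=0.266, θ=-0.018, ω=-0.141
apply F[19]=-1.519 → step 20: x=0.176, v=0.240, θ=-0.020, ω=-0.118
apply F[20]=-1.411 → step 21: x=0.181, v=0.216, θ=-0.022, ω=-0.098
apply F[21]=-1.308 → step 22: x=0.185, v=0.194, θ=-0.024, ω=-0.080
apply F[22]=-1.213 → step 23: x=0.189, v=0.174, θ=-0.026, ω=-0.064
apply F[23]=-1.124 → step 24: x=0.192, v=0.155, θ=-0.027, ω=-0.050
apply F[24]=-1.043 → step 25: x=0.195, v=0.138, θ=-0.028, ω=-0.037
apply F[25]=-0.967 → step 26: x=0.197, v=0.122, θ=-0.028, ω=-0.027
apply F[26]=-0.898 → step 27: x=0.200, v=0.107, θ=-0.029, ω=-0.017
apply F[27]=-0.834 → step 28: x=0.202, v=0.094, θ=-0.029, ω=-0.009
apply F[28]=-0.776 → step 29: x=0.203, v=0.081, θ=-0.029, ω=-0.001
apply F[29]=-0.723 → step 30: x=0.205, v=0.069, θ=-0.029, ω=0.005
apply F[30]=-0.673 → step 31: x=0.206, v=0.058, θ=-0.029, ω=0.010
apply F[31]=-0.628 → step 32: x=0.207, v=0.048, θ=-0.029, ω=0.015
apply F[32]=-0.587 → step 33: x=0.208, v=0.039, θ=-0.028, ω=0.019
apply F[33]=-0.549 → step 34: x=0.209, v=0.030, θ=-0.028, ω=0.022
apply F[34]=-0.513 → step 35: x=0.209, v=0.022, θ=-0.027, ω=0.025
Max |angle| over trajectory = 0.124 rad = 7.1°.

Answer: 7.1°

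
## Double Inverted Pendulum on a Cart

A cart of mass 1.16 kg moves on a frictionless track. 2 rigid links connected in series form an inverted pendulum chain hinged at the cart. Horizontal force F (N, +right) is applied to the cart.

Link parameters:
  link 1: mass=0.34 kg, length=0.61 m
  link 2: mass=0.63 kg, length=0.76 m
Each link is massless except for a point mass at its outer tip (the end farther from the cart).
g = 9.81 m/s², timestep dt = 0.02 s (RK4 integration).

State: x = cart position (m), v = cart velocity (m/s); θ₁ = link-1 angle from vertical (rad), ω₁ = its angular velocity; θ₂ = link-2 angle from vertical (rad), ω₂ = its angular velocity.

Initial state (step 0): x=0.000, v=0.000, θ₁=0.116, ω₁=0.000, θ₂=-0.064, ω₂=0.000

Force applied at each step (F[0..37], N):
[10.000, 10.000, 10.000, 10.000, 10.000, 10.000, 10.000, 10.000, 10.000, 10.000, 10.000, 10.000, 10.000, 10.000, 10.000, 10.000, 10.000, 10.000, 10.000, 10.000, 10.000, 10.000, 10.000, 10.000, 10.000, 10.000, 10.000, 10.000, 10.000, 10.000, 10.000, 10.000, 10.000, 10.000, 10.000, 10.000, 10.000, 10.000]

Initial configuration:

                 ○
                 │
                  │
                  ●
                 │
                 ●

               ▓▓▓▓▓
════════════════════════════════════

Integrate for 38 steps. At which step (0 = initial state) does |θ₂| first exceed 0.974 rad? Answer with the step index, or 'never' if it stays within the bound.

Answer: 30

Derivation:
apply F[0]=+10.000 → step 1: x=0.002, v=0.153, θ₁=0.115, ω₁=-0.105, θ₂=-0.065, ω₂=-0.135
apply F[1]=+10.000 → step 2: x=0.006, v=0.307, θ₁=0.112, ω₁=-0.211, θ₂=-0.069, ω₂=-0.270
apply F[2]=+10.000 → step 3: x=0.014, v=0.461, θ₁=0.106, ω₁=-0.321, θ₂=-0.076, ω₂=-0.404
apply F[3]=+10.000 → step 4: x=0.025, v=0.617, θ₁=0.099, ω₁=-0.436, θ₂=-0.086, ω₂=-0.538
apply F[4]=+10.000 → step 5: x=0.038, v=0.774, θ₁=0.089, ω₁=-0.558, θ₂=-0.098, ω₂=-0.670
apply F[5]=+10.000 → step 6: x=0.056, v=0.933, θ₁=0.077, ω₁=-0.690, θ₂=-0.112, ω₂=-0.801
apply F[6]=+10.000 → step 7: x=0.076, v=1.095, θ₁=0.061, ω₁=-0.833, θ₂=-0.130, ω₂=-0.929
apply F[7]=+10.000 → step 8: x=0.099, v=1.260, θ₁=0.043, ω₁=-0.991, θ₂=-0.149, ω₂=-1.053
apply F[8]=+10.000 → step 9: x=0.126, v=1.428, θ₁=0.022, ω₁=-1.165, θ₂=-0.172, ω₂=-1.171
apply F[9]=+10.000 → step 10: x=0.157, v=1.599, θ₁=-0.004, ω₁=-1.360, θ₂=-0.196, ω₂=-1.282
apply F[10]=+10.000 → step 11: x=0.190, v=1.774, θ₁=-0.033, ω₁=-1.578, θ₂=-0.223, ω₂=-1.382
apply F[11]=+10.000 → step 12: x=0.227, v=1.951, θ₁=-0.067, ω₁=-1.821, θ₂=-0.251, ω₂=-1.469
apply F[12]=+10.000 → step 13: x=0.268, v=2.131, θ₁=-0.106, ω₁=-2.093, θ₂=-0.282, ω₂=-1.539
apply F[13]=+10.000 → step 14: x=0.313, v=2.312, θ₁=-0.151, ω₁=-2.394, θ₂=-0.313, ω₂=-1.591
apply F[14]=+10.000 → step 15: x=0.361, v=2.493, θ₁=-0.202, ω₁=-2.722, θ₂=-0.345, ω₂=-1.622
apply F[15]=+10.000 → step 16: x=0.412, v=2.669, θ₁=-0.260, ω₁=-3.074, θ₂=-0.378, ω₂=-1.633
apply F[16]=+10.000 → step 17: x=0.468, v=2.837, θ₁=-0.325, ω₁=-3.440, θ₂=-0.410, ω₂=-1.628
apply F[17]=+10.000 → step 18: x=0.526, v=2.993, θ₁=-0.397, ω₁=-3.806, θ₂=-0.443, ω₂=-1.614
apply F[18]=+10.000 → step 19: x=0.587, v=3.130, θ₁=-0.477, ω₁=-4.152, θ₂=-0.475, ω₂=-1.606
apply F[19]=+10.000 → step 20: x=0.651, v=3.245, θ₁=-0.563, ω₁=-4.462, θ₂=-0.507, ω₂=-1.622
apply F[20]=+10.000 → step 21: x=0.717, v=3.334, θ₁=-0.655, ω₁=-4.718, θ₂=-0.540, ω₂=-1.678
apply F[21]=+10.000 → step 22: x=0.784, v=3.400, θ₁=-0.752, ω₁=-4.914, θ₂=-0.575, ω₂=-1.786
apply F[22]=+10.000 → step 23: x=0.853, v=3.444, θ₁=-0.851, ω₁=-5.051, θ₂=-0.612, ω₂=-1.953
apply F[23]=+10.000 → step 24: x=0.922, v=3.468, θ₁=-0.953, ω₁=-5.135, θ₂=-0.653, ω₂=-2.179
apply F[24]=+10.000 → step 25: x=0.991, v=3.477, θ₁=-1.056, ω₁=-5.170, θ₂=-0.699, ω₂=-2.460
apply F[25]=+10.000 → step 26: x=1.061, v=3.473, θ₁=-1.160, ω₁=-5.164, θ₂=-0.752, ω₂=-2.791
apply F[26]=+10.000 → step 27: x=1.130, v=3.457, θ₁=-1.263, ω₁=-5.119, θ₂=-0.811, ω₂=-3.169
apply F[27]=+10.000 → step 28: x=1.199, v=3.430, θ₁=-1.364, ω₁=-5.034, θ₂=-0.879, ω₂=-3.587
apply F[28]=+10.000 → step 29: x=1.267, v=3.393, θ₁=-1.464, ω₁=-4.906, θ₂=-0.955, ω₂=-4.042
apply F[29]=+10.000 → step 30: x=1.335, v=3.345, θ₁=-1.560, ω₁=-4.733, θ₂=-1.041, ω₂=-4.530
apply F[30]=+10.000 → step 31: x=1.401, v=3.286, θ₁=-1.653, ω₁=-4.510, θ₂=-1.136, ω₂=-5.048
apply F[31]=+10.000 → step 32: x=1.466, v=3.211, θ₁=-1.740, ω₁=-4.237, θ₂=-1.243, ω₂=-5.592
apply F[32]=+10.000 → step 33: x=1.529, v=3.117, θ₁=-1.822, ω₁=-3.920, θ₂=-1.360, ω₂=-6.157
apply F[33]=+10.000 → step 34: x=1.590, v=2.998, θ₁=-1.897, ω₁=-3.577, θ₂=-1.489, ω₂=-6.735
apply F[34]=+10.000 → step 35: x=1.649, v=2.843, θ₁=-1.965, ω₁=-3.247, θ₂=-1.630, ω₂=-7.305
apply F[35]=+10.000 → step 36: x=1.704, v=2.645, θ₁=-2.027, ω₁=-3.002, θ₂=-1.781, ω₂=-7.830
apply F[36]=+10.000 → step 37: x=1.754, v=2.399, θ₁=-2.087, ω₁=-2.945, θ₂=-1.942, ω₂=-8.242
apply F[37]=+10.000 → step 38: x=1.800, v=2.110, θ₁=-2.147, ω₁=-3.188, θ₂=-2.109, ω₂=-8.460
|θ₂| = 1.041 > 0.974 first at step 30.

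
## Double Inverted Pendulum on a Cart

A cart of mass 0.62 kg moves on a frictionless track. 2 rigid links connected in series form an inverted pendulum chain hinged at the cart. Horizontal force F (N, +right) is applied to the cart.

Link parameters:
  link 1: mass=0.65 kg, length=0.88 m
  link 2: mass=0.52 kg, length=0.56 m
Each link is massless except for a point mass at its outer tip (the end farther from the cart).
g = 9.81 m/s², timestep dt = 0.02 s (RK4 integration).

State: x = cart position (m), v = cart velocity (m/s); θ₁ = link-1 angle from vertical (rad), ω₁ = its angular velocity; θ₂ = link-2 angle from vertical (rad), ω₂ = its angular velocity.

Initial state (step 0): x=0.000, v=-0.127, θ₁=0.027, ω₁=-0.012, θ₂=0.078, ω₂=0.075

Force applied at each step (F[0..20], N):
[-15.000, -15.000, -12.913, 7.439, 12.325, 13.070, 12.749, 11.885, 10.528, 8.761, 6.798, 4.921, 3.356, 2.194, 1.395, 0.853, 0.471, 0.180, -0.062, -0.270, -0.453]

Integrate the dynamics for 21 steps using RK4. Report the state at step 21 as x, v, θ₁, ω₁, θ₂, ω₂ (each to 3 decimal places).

apply F[0]=-15.000 → step 1: x=-0.007, v=-0.621, θ₁=0.032, ω₁=0.547, θ₂=0.080, ω₂=0.104
apply F[1]=-15.000 → step 2: x=-0.025, v=-1.117, θ₁=0.049, ω₁=1.113, θ₂=0.082, ω₂=0.126
apply F[2]=-12.913 → step 3: x=-0.051, v=-1.549, θ₁=0.076, ω₁=1.614, θ₂=0.085, ω₂=0.135
apply F[3]=+7.439 → step 4: x=-0.080, v=-1.339, θ₁=0.106, ω₁=1.398, θ₂=0.087, ω₂=0.132
apply F[4]=+12.325 → step 5: x=-0.104, v=-0.989, θ₁=0.131, ω₁=1.035, θ₂=0.090, ω₂=0.112
apply F[5]=+13.070 → step 6: x=-0.120, v=-0.628, θ₁=0.148, ω₁=0.670, θ₂=0.092, ω₂=0.075
apply F[6]=+12.749 → step 7: x=-0.129, v=-0.286, θ₁=0.158, ω₁=0.333, θ₂=0.093, ω₂=0.028
apply F[7]=+11.885 → step 8: x=-0.131, v=0.025, θ₁=0.161, ω₁=0.035, θ₂=0.093, ω₂=-0.023
apply F[8]=+10.528 → step 9: x=-0.128, v=0.293, θ₁=0.159, ω₁=-0.216, θ₂=0.092, ω₂=-0.075
apply F[9]=+8.761 → step 10: x=-0.120, v=0.510, θ₁=0.153, ω₁=-0.411, θ₂=0.090, ω₂=-0.122
apply F[10]=+6.798 → step 11: x=-0.108, v=0.670, θ₁=0.144, ω₁=-0.546, θ₂=0.087, ω₂=-0.164
apply F[11]=+4.921 → step 12: x=-0.094, v=0.776, θ₁=0.132, ω₁=-0.625, θ₂=0.083, ω₂=-0.198
apply F[12]=+3.356 → step 13: x=-0.078, v=0.838, θ₁=0.119, ω₁=-0.660, θ₂=0.079, ω₂=-0.225
apply F[13]=+2.194 → step 14: x=-0.061, v=0.869, θ₁=0.106, ω₁=-0.663, θ₂=0.074, ω₂=-0.247
apply F[14]=+1.395 → step 15: x=-0.043, v=0.878, θ₁=0.093, ω₁=-0.647, θ₂=0.069, ω₂=-0.264
apply F[15]=+0.853 → step 16: x=-0.026, v=0.875, θ₁=0.080, ω₁=-0.621, θ₂=0.064, ω₂=-0.275
apply F[16]=+0.471 → step 17: x=-0.008, v=0.864, θ₁=0.068, ω₁=-0.590, θ₂=0.058, ω₂=-0.283
apply F[17]=+0.180 → step 18: x=0.009, v=0.848, θ₁=0.057, ω₁=-0.557, θ₂=0.053, ω₂=-0.287
apply F[18]=-0.062 → step 19: x=0.025, v=0.828, θ₁=0.046, ω₁=-0.522, θ₂=0.047, ω₂=-0.288
apply F[19]=-0.270 → step 20: x=0.042, v=0.804, θ₁=0.036, ω₁=-0.487, θ₂=0.041, ω₂=-0.286
apply F[20]=-0.453 → step 21: x=0.058, v=0.779, θ₁=0.026, ω₁=-0.452, θ₂=0.035, ω₂=-0.281

Answer: x=0.058, v=0.779, θ₁=0.026, ω₁=-0.452, θ₂=0.035, ω₂=-0.281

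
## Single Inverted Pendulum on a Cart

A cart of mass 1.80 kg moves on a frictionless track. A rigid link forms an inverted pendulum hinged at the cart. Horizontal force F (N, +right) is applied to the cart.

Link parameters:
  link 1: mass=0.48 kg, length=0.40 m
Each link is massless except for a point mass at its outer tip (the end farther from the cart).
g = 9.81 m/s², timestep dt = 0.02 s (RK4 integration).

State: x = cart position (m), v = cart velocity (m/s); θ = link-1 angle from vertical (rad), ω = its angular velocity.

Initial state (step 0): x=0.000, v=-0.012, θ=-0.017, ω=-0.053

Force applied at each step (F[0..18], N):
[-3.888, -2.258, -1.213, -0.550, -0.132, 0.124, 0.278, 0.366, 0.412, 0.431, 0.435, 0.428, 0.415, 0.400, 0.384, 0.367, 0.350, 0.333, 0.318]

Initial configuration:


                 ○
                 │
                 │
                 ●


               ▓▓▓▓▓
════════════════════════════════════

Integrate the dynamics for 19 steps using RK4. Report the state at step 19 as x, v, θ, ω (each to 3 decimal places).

apply F[0]=-3.888 → step 1: x=-0.001, v=-0.054, θ=-0.017, ω=0.044
apply F[1]=-2.258 → step 2: x=-0.002, v=-0.079, θ=-0.016, ω=0.097
apply F[2]=-1.213 → step 3: x=-0.004, v=-0.091, θ=-0.013, ω=0.121
apply F[3]=-0.550 → step 4: x=-0.006, v=-0.097, θ=-0.011, ω=0.129
apply F[4]=-0.132 → step 5: x=-0.008, v=-0.098, θ=-0.008, ω=0.127
apply F[5]=+0.124 → step 6: x=-0.009, v=-0.096, θ=-0.006, ω=0.119
apply F[6]=+0.278 → step 7: x=-0.011, v=-0.093, θ=-0.004, ω=0.108
apply F[7]=+0.366 → step 8: x=-0.013, v=-0.088, θ=-0.002, ω=0.096
apply F[8]=+0.412 → step 9: x=-0.015, v=-0.084, θ=0.000, ω=0.084
apply F[9]=+0.431 → step 10: x=-0.016, v=-0.079, θ=0.002, ω=0.073
apply F[10]=+0.435 → step 11: x=-0.018, v=-0.074, θ=0.003, ω=0.062
apply F[11]=+0.428 → step 12: x=-0.019, v=-0.070, θ=0.004, ω=0.053
apply F[12]=+0.415 → step 13: x=-0.021, v=-0.065, θ=0.005, ω=0.044
apply F[13]=+0.400 → step 14: x=-0.022, v=-0.061, θ=0.006, ω=0.036
apply F[14]=+0.384 → step 15: x=-0.023, v=-0.057, θ=0.007, ω=0.030
apply F[15]=+0.367 → step 16: x=-0.024, v=-0.054, θ=0.007, ω=0.024
apply F[16]=+0.350 → step 17: x=-0.025, v=-0.050, θ=0.008, ω=0.018
apply F[17]=+0.333 → step 18: x=-0.026, v=-0.047, θ=0.008, ω=0.014
apply F[18]=+0.318 → step 19: x=-0.027, v=-0.044, θ=0.008, ω=0.010

Answer: x=-0.027, v=-0.044, θ=0.008, ω=0.010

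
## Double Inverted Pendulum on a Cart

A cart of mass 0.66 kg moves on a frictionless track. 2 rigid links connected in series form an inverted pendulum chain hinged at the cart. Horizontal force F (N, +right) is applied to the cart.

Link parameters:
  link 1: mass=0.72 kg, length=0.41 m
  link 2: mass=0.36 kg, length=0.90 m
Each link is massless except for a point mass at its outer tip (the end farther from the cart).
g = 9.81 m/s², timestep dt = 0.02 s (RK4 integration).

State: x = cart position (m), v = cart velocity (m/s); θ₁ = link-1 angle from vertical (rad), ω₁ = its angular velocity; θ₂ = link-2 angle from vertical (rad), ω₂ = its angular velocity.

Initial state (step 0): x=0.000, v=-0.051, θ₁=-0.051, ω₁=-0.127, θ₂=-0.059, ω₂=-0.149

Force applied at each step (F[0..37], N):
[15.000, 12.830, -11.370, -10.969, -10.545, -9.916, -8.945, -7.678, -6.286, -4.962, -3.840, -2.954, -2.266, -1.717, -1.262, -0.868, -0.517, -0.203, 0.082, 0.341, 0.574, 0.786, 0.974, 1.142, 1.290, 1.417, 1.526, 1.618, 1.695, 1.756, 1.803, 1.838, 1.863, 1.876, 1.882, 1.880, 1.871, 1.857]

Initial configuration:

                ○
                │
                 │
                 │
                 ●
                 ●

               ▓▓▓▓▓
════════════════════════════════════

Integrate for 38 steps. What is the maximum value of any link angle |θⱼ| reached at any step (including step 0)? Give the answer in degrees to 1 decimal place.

Answer: 11.1°

Derivation:
apply F[0]=+15.000 → step 1: x=0.004, v=0.419, θ₁=-0.065, ω₁=-1.296, θ₂=-0.062, ω₂=-0.150
apply F[1]=+12.830 → step 2: x=0.016, v=0.825, θ₁=-0.101, ω₁=-2.326, θ₂=-0.065, ω₂=-0.146
apply F[2]=-11.370 → step 3: x=0.030, v=0.520, θ₁=-0.141, ω₁=-1.661, θ₂=-0.068, ω₂=-0.128
apply F[3]=-10.969 → step 4: x=0.037, v=0.244, θ₁=-0.169, ω₁=-1.092, θ₂=-0.070, ω₂=-0.096
apply F[4]=-10.545 → step 5: x=0.039, v=-0.009, θ₁=-0.185, ω₁=-0.600, θ₂=-0.072, ω₂=-0.055
apply F[5]=-9.916 → step 6: x=0.037, v=-0.237, θ₁=-0.193, ω₁=-0.176, θ₂=-0.072, ω₂=-0.009
apply F[6]=-8.945 → step 7: x=0.030, v=-0.436, θ₁=-0.193, ω₁=0.174, θ₂=-0.072, ω₂=0.037
apply F[7]=-7.678 → step 8: x=0.020, v=-0.600, θ₁=-0.187, ω₁=0.444, θ₂=-0.071, ω₂=0.081
apply F[8]=-6.286 → step 9: x=0.007, v=-0.728, θ₁=-0.176, ω₁=0.635, θ₂=-0.069, ω₂=0.121
apply F[9]=-4.962 → step 10: x=-0.009, v=-0.822, θ₁=-0.162, ω₁=0.755, θ₂=-0.066, ω₂=0.156
apply F[10]=-3.840 → step 11: x=-0.026, v=-0.888, θ₁=-0.147, ω₁=0.820, θ₂=-0.062, ω₂=0.185
apply F[11]=-2.954 → step 12: x=-0.044, v=-0.934, θ₁=-0.130, ω₁=0.846, θ₂=-0.059, ω₂=0.211
apply F[12]=-2.266 → step 13: x=-0.063, v=-0.965, θ₁=-0.113, ω₁=0.846, θ₂=-0.054, ω₂=0.231
apply F[13]=-1.717 → step 14: x=-0.083, v=-0.984, θ₁=-0.096, ω₁=0.831, θ₂=-0.049, ω₂=0.248
apply F[14]=-1.262 → step 15: x=-0.102, v=-0.995, θ₁=-0.080, ω₁=0.806, θ₂=-0.044, ω₂=0.261
apply F[15]=-0.868 → step 16: x=-0.122, v=-0.999, θ₁=-0.064, ω₁=0.773, θ₂=-0.039, ω₂=0.271
apply F[16]=-0.517 → step 17: x=-0.142, v=-0.997, θ₁=-0.049, ω₁=0.736, θ₂=-0.033, ω₂=0.278
apply F[17]=-0.203 → step 18: x=-0.162, v=-0.990, θ₁=-0.035, ω₁=0.696, θ₂=-0.028, ω₂=0.281
apply F[18]=+0.082 → step 19: x=-0.182, v=-0.978, θ₁=-0.022, ω₁=0.655, θ₂=-0.022, ω₂=0.282
apply F[19]=+0.341 → step 20: x=-0.201, v=-0.963, θ₁=-0.009, ω₁=0.611, θ₂=-0.016, ω₂=0.281
apply F[20]=+0.574 → step 21: x=-0.220, v=-0.945, θ₁=0.003, ω₁=0.568, θ₂=-0.011, ω₂=0.278
apply F[21]=+0.786 → step 22: x=-0.239, v=-0.924, θ₁=0.014, ω₁=0.524, θ₂=-0.005, ω₂=0.272
apply F[22]=+0.974 → step 23: x=-0.257, v=-0.900, θ₁=0.024, ω₁=0.481, θ₂=0.000, ω₂=0.265
apply F[23]=+1.142 → step 24: x=-0.275, v=-0.875, θ₁=0.033, ω₁=0.438, θ₂=0.005, ω₂=0.257
apply F[24]=+1.290 → step 25: x=-0.292, v=-0.847, θ₁=0.041, ω₁=0.397, θ₂=0.010, ω₂=0.248
apply F[25]=+1.417 → step 26: x=-0.309, v=-0.819, θ₁=0.049, ω₁=0.356, θ₂=0.015, ω₂=0.237
apply F[26]=+1.526 → step 27: x=-0.325, v=-0.789, θ₁=0.056, ω₁=0.318, θ₂=0.020, ω₂=0.226
apply F[27]=+1.618 → step 28: x=-0.340, v=-0.759, θ₁=0.061, ω₁=0.281, θ₂=0.024, ω₂=0.214
apply F[28]=+1.695 → step 29: x=-0.355, v=-0.728, θ₁=0.067, ω₁=0.246, θ₂=0.028, ω₂=0.201
apply F[29]=+1.756 → step 30: x=-0.369, v=-0.697, θ₁=0.071, ω₁=0.213, θ₂=0.032, ω₂=0.188
apply F[30]=+1.803 → step 31: x=-0.383, v=-0.666, θ₁=0.075, ω₁=0.182, θ₂=0.036, ω₂=0.176
apply F[31]=+1.838 → step 32: x=-0.396, v=-0.636, θ₁=0.079, ω₁=0.153, θ₂=0.039, ω₂=0.163
apply F[32]=+1.863 → step 33: x=-0.409, v=-0.605, θ₁=0.081, ω₁=0.126, θ₂=0.042, ω₂=0.150
apply F[33]=+1.876 → step 34: x=-0.420, v=-0.575, θ₁=0.084, ω₁=0.102, θ₂=0.045, ω₂=0.137
apply F[34]=+1.882 → step 35: x=-0.432, v=-0.545, θ₁=0.085, ω₁=0.079, θ₂=0.048, ω₂=0.124
apply F[35]=+1.880 → step 36: x=-0.442, v=-0.516, θ₁=0.087, ω₁=0.059, θ₂=0.050, ω₂=0.112
apply F[36]=+1.871 → step 37: x=-0.452, v=-0.488, θ₁=0.088, ω₁=0.040, θ₂=0.052, ω₂=0.100
apply F[37]=+1.857 → step 38: x=-0.462, v=-0.460, θ₁=0.088, ω₁=0.023, θ₂=0.054, ω₂=0.089
Max |angle| over trajectory = 0.193 rad = 11.1°.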